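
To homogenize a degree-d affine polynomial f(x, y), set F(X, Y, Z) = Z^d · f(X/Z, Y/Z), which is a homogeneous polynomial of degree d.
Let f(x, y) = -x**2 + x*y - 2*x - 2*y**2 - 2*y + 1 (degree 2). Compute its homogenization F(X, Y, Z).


F(X, Y, Z) = -X**2 + X*Y - 2*X*Z - 2*Y**2 - 2*Y*Z + Z**2

deg(f) = 2.
Substitute x = X/Z, y = Y/Z into f, then multiply by Z^2.
  monomial -1·x^2·y^0 ↦ -1·X^2·Y^0·Z^0.
  monomial 1·x^1·y^1 ↦ 1·X^1·Y^1·Z^0.
  monomial -2·x^1·y^0 ↦ -2·X^1·Y^0·Z^1.
  monomial -2·x^0·y^2 ↦ -2·X^0·Y^2·Z^0.
  monomial -2·x^0·y^1 ↦ -2·X^0·Y^1·Z^1.
  monomial 1·x^0·y^0 ↦ 1·X^0·Y^0·Z^2.
Collecting: F(X, Y, Z) = -X**2 + X*Y - 2*X*Z - 2*Y**2 - 2*Y*Z + Z**2.


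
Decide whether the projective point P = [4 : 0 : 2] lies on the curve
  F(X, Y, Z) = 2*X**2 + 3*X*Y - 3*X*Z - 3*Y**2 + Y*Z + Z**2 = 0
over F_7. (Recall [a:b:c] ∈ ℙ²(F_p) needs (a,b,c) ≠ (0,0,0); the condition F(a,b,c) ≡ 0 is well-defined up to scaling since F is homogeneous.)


F(4,0,2) ≡ 5 (mod 7); P is NOT on the curve.

Evaluate F(4, 0, 2) term-by-term (mod 7).
  2*X**2 ↦ 2·16·1·1 = 32
  3*X*Y ↦ 3·4·0·1 = 0
  -3*X*Z ↦ -3·4·1·2 = -24
  -3*Y**2 ↦ -3·1·0·1 = 0
  Y*Z ↦ 1·1·0·2 = 0
  Z**2 ↦ 1·1·1·4 = 4
Sum: F(4, 0, 2) = (32) + (0) + (-24) + (0) + (0) + (4) = 12.
Reducing mod 7: 12 ≡ 5 (mod 7).
Since F(a, b, c) ≡ 5 ≠ 0 (mod 7), P does NOT lie on the curve.


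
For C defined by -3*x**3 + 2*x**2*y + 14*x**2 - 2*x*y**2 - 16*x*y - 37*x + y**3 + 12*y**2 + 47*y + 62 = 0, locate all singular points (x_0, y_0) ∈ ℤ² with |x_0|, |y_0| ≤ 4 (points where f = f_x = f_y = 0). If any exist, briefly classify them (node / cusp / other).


Singular points: {(1, -3)}; classification: node.

Compute partial derivatives:
  f_x = -9*x**2 + 4*x*y + 28*x - 2*y**2 - 16*y - 37.
  f_y = 2*x**2 - 4*x*y - 16*x + 3*y**2 + 24*y + 47.
Scan x_0 ∈ {−4, ..., 4}. For each x_0, f_y(x_0, y) is a polynomial in y; find its integer roots y ∈ {−4, ..., 4}, then test f_x and f at those candidates.
  x = -4: f_y(-4, y) = 3*y**2 + 40*y + 143; no integer root y with |y| ≤ 4.
  x = -3: f_y(-3, y) = 3*y**2 + 36*y + 113; no integer root y with |y| ≤ 4.
  x = -2: f_y(-2, y) = 3*y**2 + 32*y + 87; no integer root y with |y| ≤ 4.
  x = -1: f_y(-1, y) = 3*y**2 + 28*y + 65; no integer root y with |y| ≤ 4.
  x = 0: f_y(0, y) = 3*y**2 + 24*y + 47; no integer root y with |y| ≤ 4.
  x = 1: f_y(1, y) = 3*y**2 + 20*y + 33; vanishes at y ∈ {-3}. (1, -3): f_x = 0, f = 0 — SINGULAR.
  x = 2: f_y(2, y) = 3*y**2 + 16*y + 23; no integer root y with |y| ≤ 4.
  x = 3: f_y(3, y) = 3*y**2 + 12*y + 17; no integer root y with |y| ≤ 4.
  x = 4: f_y(4, y) = 3*y**2 + 8*y + 15; no integer root y with |y| ≤ 4.
Only singular point on the grid: (1, -3).
Classify: substitute x = 1 + u, y = -3 + v and expand: f = -3*u**3 + 2*u**2*v - u**2 - 2*u*v**2 + v**3 + v**2.
No constant or linear terms (consistent with a singular point). Quadratic part: -u**2 + v**2. Cubic part: -3*u**3 + 2*u**2*v - 2*u*v**2 + v**3.
The quadratic part v**2 - u**2 = (v − u)(v + u) splits into two distinct linear factors, so there are two distinct tangent lines y − -3 = ±(x − 1) — this is a node (ordinary double point).
Classification: node.


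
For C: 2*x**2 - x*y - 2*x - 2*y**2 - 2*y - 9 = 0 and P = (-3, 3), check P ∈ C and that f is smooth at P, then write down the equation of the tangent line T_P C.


Tangent line at P: -17*x - 11*y - 18 = 0.

Step 1: f(-3, 3) = 0, so P lies on C.
Step 2: partial derivatives
  f_x(x, y) = 4*x - y - 2, f_y(x, y) = -x - 4*y - 2.
  f_x(P) = -17, f_y(P) = -11 (gradient nonzero, so P is smooth).
Step 3: tangent line at P: -17·(x − -3) + -11·(y − 3) = 0.
Expanding: -17*x - 11*y - 18 = 0.


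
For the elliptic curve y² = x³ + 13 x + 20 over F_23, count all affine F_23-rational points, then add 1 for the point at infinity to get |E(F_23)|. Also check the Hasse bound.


Affine points = {(2, 10), (2, 13), (5, 7), (5, 16), (10, 0), (12, 8), (12, 15), (14, 5), (14, 18), (15, 5), (15, 18), (16, 0), (17, 5), (17, 18), (20, 0), (21, 3), (21, 20), (22, 11), (22, 12)}; affine count = 19; |E(F_23)| = 20.

Discriminant check: Δ ∝ 4a³ + 27b² = 4·13³ + 27·20² = 4·2197 + 27·400 ≡ 15 (mod 23). Nonzero ⇒ E is nonsingular.
For each x ∈ F_23, compute rhs = x³ + 13·x + 20 mod 23, then count y ∈ F_23 with y² ≡ rhs.
  x = 0: rhs = 20, matching y values: none (0 points).
  x = 1: rhs = 11, matching y values: none (0 points).
  x = 2: rhs = 8, matching y values: 10, 13 (2 points).
  x = 3: rhs = 17, matching y values: none (0 points).
  x = 4: rhs = 21, matching y values: none (0 points).
  x = 5: rhs = 3, matching y values: 7, 16 (2 points).
  x = 6: rhs = 15, matching y values: none (0 points).
  x = 7: rhs = 17, matching y values: none (0 points).
  x = 8: rhs = 15, matching y values: none (0 points).
  x = 9: rhs = 15, matching y values: none (0 points).
  x = 10: rhs = 0, matching y values: 0 (1 points).
  x = 11: rhs = 22, matching y values: none (0 points).
  x = 12: rhs = 18, matching y values: 8, 15 (2 points).
  x = 13: rhs = 17, matching y values: none (0 points).
  x = 14: rhs = 2, matching y values: 5, 18 (2 points).
  x = 15: rhs = 2, matching y values: 5, 18 (2 points).
  x = 16: rhs = 0, matching y values: 0 (1 points).
  x = 17: rhs = 2, matching y values: 5, 18 (2 points).
  x = 18: rhs = 14, matching y values: none (0 points).
  x = 19: rhs = 19, matching y values: none (0 points).
  x = 20: rhs = 0, matching y values: 0 (1 points).
  x = 21: rhs = 9, matching y values: 3, 20 (2 points).
  x = 22: rhs = 6, matching y values: 11, 12 (2 points).
Total affine count: 19.
Full point count |E(F_23)| = 19 + 1 = 20.
Hasse bound: |20 − (23+1)| = |-4| = 4 ≤ 2√23 ≈ 9.5917 ✓.


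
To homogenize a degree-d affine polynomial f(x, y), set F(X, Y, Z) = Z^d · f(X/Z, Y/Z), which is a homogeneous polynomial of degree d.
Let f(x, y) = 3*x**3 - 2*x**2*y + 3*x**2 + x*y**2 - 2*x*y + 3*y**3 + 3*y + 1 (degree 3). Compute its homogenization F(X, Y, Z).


F(X, Y, Z) = 3*X**3 - 2*X**2*Y + 3*X**2*Z + X*Y**2 - 2*X*Y*Z + 3*Y**3 + 3*Y*Z**2 + Z**3

deg(f) = 3.
Substitute x = X/Z, y = Y/Z into f, then multiply by Z^3.
  monomial 3·x^3·y^0 ↦ 3·X^3·Y^0·Z^0.
  monomial -2·x^2·y^1 ↦ -2·X^2·Y^1·Z^0.
  monomial 3·x^2·y^0 ↦ 3·X^2·Y^0·Z^1.
  monomial 1·x^1·y^2 ↦ 1·X^1·Y^2·Z^0.
  monomial -2·x^1·y^1 ↦ -2·X^1·Y^1·Z^1.
  monomial 3·x^0·y^3 ↦ 3·X^0·Y^3·Z^0.
  monomial 3·x^0·y^1 ↦ 3·X^0·Y^1·Z^2.
  monomial 1·x^0·y^0 ↦ 1·X^0·Y^0·Z^3.
Collecting: F(X, Y, Z) = 3*X**3 - 2*X**2*Y + 3*X**2*Z + X*Y**2 - 2*X*Y*Z + 3*Y**3 + 3*Y*Z**2 + Z**3.


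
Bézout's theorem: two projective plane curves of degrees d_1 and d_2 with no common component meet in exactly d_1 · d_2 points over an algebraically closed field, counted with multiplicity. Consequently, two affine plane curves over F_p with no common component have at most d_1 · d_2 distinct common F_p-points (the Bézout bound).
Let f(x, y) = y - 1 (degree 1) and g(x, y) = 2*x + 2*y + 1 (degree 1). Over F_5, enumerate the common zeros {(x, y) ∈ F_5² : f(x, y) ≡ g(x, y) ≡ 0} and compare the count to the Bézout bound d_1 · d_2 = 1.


Common zeros: {(1, 1)}; count = 1; Bézout bound = 1.

deg(f) = 1, deg(g) = 1, so Bézout bound = 1.
Scan x ∈ F_5. For each x, list the y ∈ F_5 with f(x, y) ≡ 0 and those with g(x, y) ≡ 0 (mod 5); the common zeros in that column are the intersection.
  x = 0: f ≡ 0 at y ∈ {1}; g ≡ 0 at y ∈ {2}; common: ∅.
  x = 1: f ≡ 0 at y ∈ {1}; g ≡ 0 at y ∈ {1}; common: {1}.
  x = 2: f ≡ 0 at y ∈ {1}; g ≡ 0 at y ∈ {0}; common: ∅.
  x = 3: f ≡ 0 at y ∈ {1}; g ≡ 0 at y ∈ {4}; common: ∅.
  x = 4: f ≡ 0 at y ∈ {1}; g ≡ 0 at y ∈ {3}; common: ∅.
Collecting: common zeros = {(1, 1)}, so the count is 1.
Comparison with the Bézout bound: 1 ≤ 1 = deg(f)·deg(g), as expected for curves with no common component (the bound is attained).


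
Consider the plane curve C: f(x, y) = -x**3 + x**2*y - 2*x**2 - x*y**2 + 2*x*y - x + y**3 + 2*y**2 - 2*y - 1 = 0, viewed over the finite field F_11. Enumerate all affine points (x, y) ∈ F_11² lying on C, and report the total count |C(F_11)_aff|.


Affine F_11-points: {(0, 1), (0, 2), (0, 6), (1, 6), (1, 9), (3, 6), (5, 4), (7, 8), (8, 0), (9, 4), (10, 1), (10, 3), (10, 4)}; count = 13.

For each of the 121 pairs (x, y) ∈ F_11², evaluate f(x, y) mod 11. Record the zeros.
  x = 0: [0↦10, 1↦0, 2↦0, 3↦5, 4↦10, 5↦10, 6↦0, 7↦8, 8↦7, 9↦3, 10↦2]  zeros at y ∈ {1, 2, 6}
  x = 1: [0↦6, 1↦9, 2↦9, 3↦1, 4↦2, 5↦7, 6↦0, 7↦9, 8↦7, 9↦0, 10↦5]  zeros at y ∈ {6, 9}
  x = 2: [0↦3, 1↦10, 2↦1, 3↦4, 4↦3, 5↦4, 6↦2, 7↦3, 8↦2, 9↦5, 10↦7]  zeros at y ∈ ∅
  x = 3: [0↦6, 1↦8, 2↦3, 3↦8, 4↦7, 5↦6, 6↦0, 7↦6, 8↦8, 9↦1, 10↦2]  zeros at y ∈ {6}
  x = 4: [0↦9, 1↦8, 2↦9, 3↦7, 4↦8, 5↦7, 6↦10, 7↦1, 8↦8, 9↦4, 10↦6]  zeros at y ∈ ∅
  x = 5: [0↦6, 1↦4, 2↦2, 3↦6, 4↦0, 5↦1, 6↦4, 7↦4, 8↦7, 9↦8, 10↦2]  zeros at y ∈ {4}
  x = 6: [0↦2, 1↦1, 2↦9, 3↦10, 4↦10, 5↦4, 6↦9, 7↦9, 8↦10, 9↦7, 10↦6]  zeros at y ∈ ∅
  x = 7: [0↦2, 1↦4, 2↦2, 3↦2, 4↦10, 5↦10, 6↦8, 7↦10, 8↦0, 9↦6, 10↦1]  zeros at y ∈ {8}
  x = 8: [0↦0, 1↦7, 2↦8, 3↦9, 4↦5, 5↦2, 6↦6, 7↦1, 8↦4, 9↦10, 10↦3]  zeros at y ∈ {0}
  x = 9: [0↦1, 1↦4, 2↦10, 3↦3, 4↦0, 5↦7, 6↦8, 7↦9, 8↦5, 9↦2, 10↦6]  zeros at y ∈ {4}
  x = 10: [0↦10, 1↦0, 2↦2, 3↦0, 4↦0, 5↦8, 6↦8, 7↦6, 8↦8, 9↦9, 10↦4]  zeros at y ∈ {1, 3, 4}
Collecting zeros: affine points = {(0, 1), (0, 2), (0, 6), (1, 6), (1, 9), (3, 6), (5, 4), (7, 8), (8, 0), (9, 4), (10, 1), (10, 3), (10, 4)}.
Total count |C(F_11)_aff| = 13.


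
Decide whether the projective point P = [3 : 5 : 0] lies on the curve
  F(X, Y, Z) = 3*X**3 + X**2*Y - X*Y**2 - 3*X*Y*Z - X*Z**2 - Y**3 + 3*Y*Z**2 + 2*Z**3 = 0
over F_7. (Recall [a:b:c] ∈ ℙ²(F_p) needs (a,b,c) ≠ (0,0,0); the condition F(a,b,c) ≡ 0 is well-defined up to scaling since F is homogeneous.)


F(3,5,0) ≡ 3 (mod 7); P is NOT on the curve.

Evaluate F(3, 5, 0) term-by-term (mod 7).
  3*X**3 ↦ 3·27·1·1 = 81
  X**2*Y ↦ 1·9·5·1 = 45
  -X*Y**2 ↦ -1·3·25·1 = -75
  -3*X*Y*Z ↦ -3·3·5·0 = 0
  -X*Z**2 ↦ -1·3·1·0 = 0
  -Y**3 ↦ -1·1·125·1 = -125
  3*Y*Z**2 ↦ 3·1·5·0 = 0
  2*Z**3 ↦ 2·1·1·0 = 0
Sum: F(3, 5, 0) = (81) + (45) + (-75) + (0) + (0) + (-125) + (0) + (0) = -74.
Reducing mod 7: -74 ≡ 3 (mod 7).
Since F(a, b, c) ≡ 3 ≠ 0 (mod 7), P does NOT lie on the curve.


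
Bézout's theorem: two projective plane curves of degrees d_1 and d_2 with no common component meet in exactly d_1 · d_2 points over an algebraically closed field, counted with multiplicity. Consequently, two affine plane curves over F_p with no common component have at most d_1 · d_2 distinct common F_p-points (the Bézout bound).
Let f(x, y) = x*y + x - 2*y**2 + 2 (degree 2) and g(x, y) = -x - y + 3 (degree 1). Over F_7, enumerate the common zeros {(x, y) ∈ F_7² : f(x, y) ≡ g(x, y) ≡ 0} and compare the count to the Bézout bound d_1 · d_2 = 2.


Common zeros: {(4, 6), (6, 4)}; count = 2; Bézout bound = 2.

deg(f) = 2, deg(g) = 1, so Bézout bound = 2.
Scan x ∈ F_7. For each x, list the y ∈ F_7 with f(x, y) ≡ 0 and those with g(x, y) ≡ 0 (mod 7); the common zeros in that column are the intersection.
  x = 0: f ≡ 0 at y ∈ {1, 6}; g ≡ 0 at y ∈ {3}; common: ∅.
  x = 1: f ≡ 0 at y ∈ {5, 6}; g ≡ 0 at y ∈ {2}; common: ∅.
  x = 2: f ≡ 0 at y ∈ {2, 6}; g ≡ 0 at y ∈ {1}; common: ∅.
  x = 3: f ≡ 0 at y ∈ {6}; g ≡ 0 at y ∈ {0}; common: ∅.
  x = 4: f ≡ 0 at y ∈ {3, 6}; g ≡ 0 at y ∈ {6}; common: {6}.
  x = 5: f ≡ 0 at y ∈ {0, 6}; g ≡ 0 at y ∈ {5}; common: ∅.
  x = 6: f ≡ 0 at y ∈ {4, 6}; g ≡ 0 at y ∈ {4}; common: {4}.
Collecting: common zeros = {(4, 6), (6, 4)}, so the count is 2.
Comparison with the Bézout bound: 2 ≤ 2 = deg(f)·deg(g), as expected for curves with no common component (the bound is attained).


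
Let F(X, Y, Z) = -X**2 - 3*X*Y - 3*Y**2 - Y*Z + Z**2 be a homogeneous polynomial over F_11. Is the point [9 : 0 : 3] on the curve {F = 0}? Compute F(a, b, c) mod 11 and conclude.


F(9,0,3) ≡ 5 (mod 11); P is NOT on the curve.

Evaluate F(9, 0, 3) term-by-term (mod 11).
  -X**2 ↦ -1·81·1·1 = -81
  -3*X*Y ↦ -3·9·0·1 = 0
  -3*Y**2 ↦ -3·1·0·1 = 0
  -Y*Z ↦ -1·1·0·3 = 0
  Z**2 ↦ 1·1·1·9 = 9
Sum: F(9, 0, 3) = (-81) + (0) + (0) + (0) + (9) = -72.
Reducing mod 11: -72 ≡ 5 (mod 11).
Since F(a, b, c) ≡ 5 ≠ 0 (mod 11), P does NOT lie on the curve.


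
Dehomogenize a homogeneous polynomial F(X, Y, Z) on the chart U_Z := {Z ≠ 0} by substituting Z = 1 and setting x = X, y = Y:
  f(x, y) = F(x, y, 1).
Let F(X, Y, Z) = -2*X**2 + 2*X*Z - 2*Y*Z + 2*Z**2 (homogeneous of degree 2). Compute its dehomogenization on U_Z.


f(x, y) = -2*x**2 + 2*x - 2*y + 2

On U_Z we set Z = 1. Each monomial c·X^i·Y^j·Z^k in F becomes c·x^i·y^j·1^k = c·x^i·y^j.
Substituting Z = 1: F(X, Y, 1) = -2*x**2 + 2*x - 2*y + 2.
Note: deg(f) ≤ deg(F) = 2; strict inequality happens when F is divisible by Z (lost terms).


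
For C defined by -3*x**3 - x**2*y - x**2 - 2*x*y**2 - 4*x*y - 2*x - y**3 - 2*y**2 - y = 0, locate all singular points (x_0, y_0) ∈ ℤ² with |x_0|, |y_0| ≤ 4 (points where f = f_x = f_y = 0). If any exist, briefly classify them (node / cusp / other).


Singular points: {(0, -1)}; classification: cusp.

Compute partial derivatives:
  f_x = -9*x**2 - 2*x*y - 2*x - 2*y**2 - 4*y - 2.
  f_y = -x**2 - 4*x*y - 4*x - 3*y**2 - 4*y - 1.
Scan x_0 ∈ {−4, ..., 4}. For each x_0, f_y(x_0, y) is a polynomial in y; find its integer roots y ∈ {−4, ..., 4}, then test f_x and f at those candidates.
  x = -4: f_y(-4, y) = -3*y**2 + 12*y - 1; no integer root y with |y| ≤ 4.
  x = -3: f_y(-3, y) = -3*y**2 + 8*y + 2; no integer root y with |y| ≤ 4.
  x = -2: f_y(-2, y) = -3*y**2 + 4*y + 3; no integer root y with |y| ≤ 4.
  x = -1: f_y(-1, y) = 2 - 3*y**2; no integer root y with |y| ≤ 4.
  x = 0: f_y(0, y) = -3*y**2 - 4*y - 1; vanishes at y ∈ {-1}. (0, -1): f_x = 0, f = 0 — SINGULAR.
  x = 1: f_y(1, y) = -3*y**2 - 8*y - 6; no integer root y with |y| ≤ 4.
  x = 2: f_y(2, y) = -3*y**2 - 12*y - 13; no integer root y with |y| ≤ 4.
  x = 3: f_y(3, y) = -3*y**2 - 16*y - 22; no integer root y with |y| ≤ 4.
  x = 4: f_y(4, y) = -3*y**2 - 20*y - 33; vanishes at y ∈ {-3}. (4, -3): f_x = -136 ≠ 0.
Only singular point on the grid: (0, -1).
Classify: substitute x = 0 + u, y = -1 + v and expand: f = -3*u**3 - u**2*v - 2*u*v**2 - v**3 + v**2.
No constant or linear terms (consistent with a singular point). Quadratic part: v**2. Cubic part: -3*u**3 - u**2*v - 2*u*v**2 - v**3.
The quadratic part v**2 is a perfect square, so there is a single (double) tangent line v = 0, i.e. y = -1. Restricting the cubic part to that line (v = 0) leaves -3*u**3 ≠ 0, so f is not divisible by v and the branch is v² ≈ 3*u**3 to lowest order — this is a cusp.
Classification: cusp.


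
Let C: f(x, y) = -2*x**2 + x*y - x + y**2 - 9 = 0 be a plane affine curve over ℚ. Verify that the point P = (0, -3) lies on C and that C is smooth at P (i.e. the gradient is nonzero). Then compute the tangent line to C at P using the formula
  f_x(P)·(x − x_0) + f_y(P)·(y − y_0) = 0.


Tangent line at P: -4*x - 6*y - 18 = 0.

Step 1: f(0, -3) = 0, so P lies on C.
Step 2: partial derivatives
  f_x(x, y) = -4*x + y - 1, f_y(x, y) = x + 2*y.
  f_x(P) = -4, f_y(P) = -6 (gradient nonzero, so P is smooth).
Step 3: tangent line at P: -4·(x − 0) + -6·(y − -3) = 0.
Expanding: -4*x - 6*y - 18 = 0.


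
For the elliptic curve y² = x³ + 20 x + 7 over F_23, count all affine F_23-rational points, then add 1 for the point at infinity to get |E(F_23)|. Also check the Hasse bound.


Affine points = {(2, 3), (2, 20), (3, 5), (3, 18), (4, 6), (4, 17), (5, 5), (5, 18), (8, 9), (8, 14), (13, 7), (13, 16), (14, 8), (14, 15), (15, 5), (15, 18), (17, 4), (17, 19), (18, 9), (18, 14), (19, 1), (19, 22), (20, 9), (20, 14), (22, 3), (22, 20)}; affine count = 26; |E(F_23)| = 27.

Discriminant check: Δ ∝ 4a³ + 27b² = 4·20³ + 27·7² = 4·8000 + 27·49 ≡ 19 (mod 23). Nonzero ⇒ E is nonsingular.
For each x ∈ F_23, compute rhs = x³ + 20·x + 7 mod 23, then count y ∈ F_23 with y² ≡ rhs.
  x = 0: rhs = 7, matching y values: none (0 points).
  x = 1: rhs = 5, matching y values: none (0 points).
  x = 2: rhs = 9, matching y values: 3, 20 (2 points).
  x = 3: rhs = 2, matching y values: 5, 18 (2 points).
  x = 4: rhs = 13, matching y values: 6, 17 (2 points).
  x = 5: rhs = 2, matching y values: 5, 18 (2 points).
  x = 6: rhs = 21, matching y values: none (0 points).
  x = 7: rhs = 7, matching y values: none (0 points).
  x = 8: rhs = 12, matching y values: 9, 14 (2 points).
  x = 9: rhs = 19, matching y values: none (0 points).
  x = 10: rhs = 11, matching y values: none (0 points).
  x = 11: rhs = 17, matching y values: none (0 points).
  x = 12: rhs = 20, matching y values: none (0 points).
  x = 13: rhs = 3, matching y values: 7, 16 (2 points).
  x = 14: rhs = 18, matching y values: 8, 15 (2 points).
  x = 15: rhs = 2, matching y values: 5, 18 (2 points).
  x = 16: rhs = 7, matching y values: none (0 points).
  x = 17: rhs = 16, matching y values: 4, 19 (2 points).
  x = 18: rhs = 12, matching y values: 9, 14 (2 points).
  x = 19: rhs = 1, matching y values: 1, 22 (2 points).
  x = 20: rhs = 12, matching y values: 9, 14 (2 points).
  x = 21: rhs = 5, matching y values: none (0 points).
  x = 22: rhs = 9, matching y values: 3, 20 (2 points).
Total affine count: 26.
Full point count |E(F_23)| = 26 + 1 = 27.
Hasse bound: |27 − (23+1)| = |3| = 3 ≤ 2√23 ≈ 9.5917 ✓.


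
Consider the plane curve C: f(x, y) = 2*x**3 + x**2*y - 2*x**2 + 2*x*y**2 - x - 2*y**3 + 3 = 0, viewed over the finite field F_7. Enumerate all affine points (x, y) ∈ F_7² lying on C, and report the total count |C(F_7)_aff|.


Affine F_7-points: {(3, 1), (3, 3), (3, 6), (4, 3), (5, 1), (6, 0)}; count = 6.

For each of the 49 pairs (x, y) ∈ F_7², evaluate f(x, y) mod 7. Record the zeros.
  x = 0: [0↦3, 1↦1, 2↦1, 3↦5, 4↦1, 5↦5, 6↦5]  zeros at y ∈ ∅
  x = 1: [0↦2, 1↦3, 2↦3, 3↦4, 4↦1, 5↦3, 6↦5]  zeros at y ∈ ∅
  x = 2: [0↦2, 1↦1, 2↦3, 3↦3, 4↦3, 5↦5, 6↦4]  zeros at y ∈ ∅
  x = 3: [0↦1, 1↦0, 2↦6, 3↦0, 4↦5, 5↦2, 6↦0]  zeros at y ∈ {1, 3, 6}
  x = 4: [0↦4, 1↦5, 2↦3, 3↦0, 4↦5, 5↦6, 6↦5]  zeros at y ∈ {3}
  x = 5: [0↦2, 1↦0, 2↦6, 3↦1, 4↦1, 5↦1, 6↦3]  zeros at y ∈ {1}
  x = 6: [0↦0, 1↦4, 2↦6, 3↦1, 4↦5, 5↦6, 6↦6]  zeros at y ∈ {0}
Collecting zeros: affine points = {(3, 1), (3, 3), (3, 6), (4, 3), (5, 1), (6, 0)}.
Total count |C(F_7)_aff| = 6.


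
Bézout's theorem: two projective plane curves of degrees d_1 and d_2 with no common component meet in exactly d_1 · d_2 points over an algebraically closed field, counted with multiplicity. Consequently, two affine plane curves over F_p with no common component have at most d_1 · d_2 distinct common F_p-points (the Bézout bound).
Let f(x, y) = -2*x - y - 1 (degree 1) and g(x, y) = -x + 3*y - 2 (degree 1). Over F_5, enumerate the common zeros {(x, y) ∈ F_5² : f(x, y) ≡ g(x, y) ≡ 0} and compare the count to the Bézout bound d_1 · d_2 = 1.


Common zeros: {(0, 4)}; count = 1; Bézout bound = 1.

deg(f) = 1, deg(g) = 1, so Bézout bound = 1.
Scan x ∈ F_5. For each x, list the y ∈ F_5 with f(x, y) ≡ 0 and those with g(x, y) ≡ 0 (mod 5); the common zeros in that column are the intersection.
  x = 0: f ≡ 0 at y ∈ {4}; g ≡ 0 at y ∈ {4}; common: {4}.
  x = 1: f ≡ 0 at y ∈ {2}; g ≡ 0 at y ∈ {1}; common: ∅.
  x = 2: f ≡ 0 at y ∈ {0}; g ≡ 0 at y ∈ {3}; common: ∅.
  x = 3: f ≡ 0 at y ∈ {3}; g ≡ 0 at y ∈ {0}; common: ∅.
  x = 4: f ≡ 0 at y ∈ {1}; g ≡ 0 at y ∈ {2}; common: ∅.
Collecting: common zeros = {(0, 4)}, so the count is 1.
Comparison with the Bézout bound: 1 ≤ 1 = deg(f)·deg(g), as expected for curves with no common component (the bound is attained).


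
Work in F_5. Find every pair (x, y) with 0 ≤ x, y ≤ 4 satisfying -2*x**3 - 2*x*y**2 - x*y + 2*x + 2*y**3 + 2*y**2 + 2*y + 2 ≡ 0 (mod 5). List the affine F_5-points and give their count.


Affine F_5-points: {(0, 2), (0, 3), (0, 4), (1, 1), (1, 2), (2, 0), (2, 1), (4, 2)}; count = 8.

For each of the 25 pairs (x, y) ∈ F_5², evaluate f(x, y) mod 5. Record the zeros.
  x = 0: [0↦2, 1↦3, 2↦0, 3↦0, 4↦0]  zeros at y ∈ {2, 3, 4}
  x = 1: [0↦2, 1↦0, 2↦0, 3↦4, 4↦4]  zeros at y ∈ {1, 2}
  x = 2: [0↦0, 1↦0, 2↦3, 3↦1, 4↦1]  zeros at y ∈ {0, 1}
  x = 3: [0↦4, 1↦1, 2↦2, 3↦4, 4↦4]  zeros at y ∈ ∅
  x = 4: [0↦2, 1↦1, 2↦0, 3↦1, 4↦1]  zeros at y ∈ {2}
Collecting zeros: affine points = {(0, 2), (0, 3), (0, 4), (1, 1), (1, 2), (2, 0), (2, 1), (4, 2)}.
Total count |C(F_5)_aff| = 8.


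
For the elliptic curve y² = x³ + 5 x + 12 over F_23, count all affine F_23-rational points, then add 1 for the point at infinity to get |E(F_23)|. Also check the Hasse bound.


Affine points = {(0, 9), (0, 14), (1, 8), (1, 15), (3, 10), (3, 13), (4, 2), (4, 21), (5, 1), (5, 22), (8, 9), (8, 14), (9, 2), (9, 21), (10, 2), (10, 21), (11, 8), (11, 15), (12, 11), (12, 12), (15, 9), (15, 14), (16, 5), (16, 18), (18, 0), (20, 4), (20, 19), (22, 11), (22, 12)}; affine count = 29; |E(F_23)| = 30.

Discriminant check: Δ ∝ 4a³ + 27b² = 4·5³ + 27·12² = 4·125 + 27·144 ≡ 18 (mod 23). Nonzero ⇒ E is nonsingular.
For each x ∈ F_23, compute rhs = x³ + 5·x + 12 mod 23, then count y ∈ F_23 with y² ≡ rhs.
  x = 0: rhs = 12, matching y values: 9, 14 (2 points).
  x = 1: rhs = 18, matching y values: 8, 15 (2 points).
  x = 2: rhs = 7, matching y values: none (0 points).
  x = 3: rhs = 8, matching y values: 10, 13 (2 points).
  x = 4: rhs = 4, matching y values: 2, 21 (2 points).
  x = 5: rhs = 1, matching y values: 1, 22 (2 points).
  x = 6: rhs = 5, matching y values: none (0 points).
  x = 7: rhs = 22, matching y values: none (0 points).
  x = 8: rhs = 12, matching y values: 9, 14 (2 points).
  x = 9: rhs = 4, matching y values: 2, 21 (2 points).
  x = 10: rhs = 4, matching y values: 2, 21 (2 points).
  x = 11: rhs = 18, matching y values: 8, 15 (2 points).
  x = 12: rhs = 6, matching y values: 11, 12 (2 points).
  x = 13: rhs = 20, matching y values: none (0 points).
  x = 14: rhs = 20, matching y values: none (0 points).
  x = 15: rhs = 12, matching y values: 9, 14 (2 points).
  x = 16: rhs = 2, matching y values: 5, 18 (2 points).
  x = 17: rhs = 19, matching y values: none (0 points).
  x = 18: rhs = 0, matching y values: 0 (1 points).
  x = 19: rhs = 20, matching y values: none (0 points).
  x = 20: rhs = 16, matching y values: 4, 19 (2 points).
  x = 21: rhs = 17, matching y values: none (0 points).
  x = 22: rhs = 6, matching y values: 11, 12 (2 points).
Total affine count: 29.
Full point count |E(F_23)| = 29 + 1 = 30.
Hasse bound: |30 − (23+1)| = |6| = 6 ≤ 2√23 ≈ 9.5917 ✓.


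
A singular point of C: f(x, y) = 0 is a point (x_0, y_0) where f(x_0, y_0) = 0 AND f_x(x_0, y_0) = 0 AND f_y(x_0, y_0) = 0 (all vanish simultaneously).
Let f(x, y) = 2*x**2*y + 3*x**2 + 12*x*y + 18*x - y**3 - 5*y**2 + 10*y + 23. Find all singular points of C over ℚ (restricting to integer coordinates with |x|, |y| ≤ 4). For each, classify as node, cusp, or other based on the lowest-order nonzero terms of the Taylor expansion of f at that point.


Singular points: {(-3, -2)}; classification: node.

Compute partial derivatives:
  f_x = 4*x*y + 6*x + 12*y + 18.
  f_y = 2*x**2 + 12*x - 3*y**2 - 10*y + 10.
Scan x_0 ∈ {−4, ..., 4}. For each x_0, f_y(x_0, y) is a polynomial in y; find its integer roots y ∈ {−4, ..., 4}, then test f_x and f at those candidates.
  x = -4: f_y(-4, y) = -3*y**2 - 10*y - 6; no integer root y with |y| ≤ 4.
  x = -3: f_y(-3, y) = -3*y**2 - 10*y - 8; vanishes at y ∈ {-2}. (-3, -2): f_x = 0, f = 0 — SINGULAR.
  x = -2: f_y(-2, y) = -3*y**2 - 10*y - 6; no integer root y with |y| ≤ 4.
  x = -1: f_y(-1, y) = -3*y**2 - 10*y; vanishes at y ∈ {0}. (-1, 0): f_x = 12 ≠ 0.
  x = 0: f_y(0, y) = -3*y**2 - 10*y + 10; no integer root y with |y| ≤ 4.
  x = 1: f_y(1, y) = -3*y**2 - 10*y + 24; no integer root y with |y| ≤ 4.
  x = 2: f_y(2, y) = -3*y**2 - 10*y + 42; no integer root y with |y| ≤ 4.
  x = 3: f_y(3, y) = -3*y**2 - 10*y + 64; no integer root y with |y| ≤ 4.
  x = 4: f_y(4, y) = -3*y**2 - 10*y + 90; no integer root y with |y| ≤ 4.
Only singular point on the grid: (-3, -2).
Classify: substitute x = -3 + u, y = -2 + v and expand: f = 2*u**2*v - u**2 - v**3 + v**2.
No constant or linear terms (consistent with a singular point). Quadratic part: -u**2 + v**2. Cubic part: 2*u**2*v - v**3.
The quadratic part v**2 - u**2 = (v − u)(v + u) splits into two distinct linear factors, so there are two distinct tangent lines y − -2 = ±(x − -3) — this is a node (ordinary double point).
Classification: node.


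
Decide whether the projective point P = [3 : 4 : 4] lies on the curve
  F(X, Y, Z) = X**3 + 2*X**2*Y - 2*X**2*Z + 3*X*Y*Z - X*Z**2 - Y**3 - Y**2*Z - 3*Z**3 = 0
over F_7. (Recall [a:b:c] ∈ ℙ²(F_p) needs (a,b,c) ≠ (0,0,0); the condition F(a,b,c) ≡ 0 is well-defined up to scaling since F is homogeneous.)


F(3,4,4) ≡ 6 (mod 7); P is NOT on the curve.

Evaluate F(3, 4, 4) term-by-term (mod 7).
  X**3 ↦ 1·27·1·1 = 27
  2*X**2*Y ↦ 2·9·4·1 = 72
  -2*X**2*Z ↦ -2·9·1·4 = -72
  3*X*Y*Z ↦ 3·3·4·4 = 144
  -X*Z**2 ↦ -1·3·1·16 = -48
  -Y**3 ↦ -1·1·64·1 = -64
  -Y**2*Z ↦ -1·1·16·4 = -64
  -3*Z**3 ↦ -3·1·1·64 = -192
Sum: F(3, 4, 4) = (27) + (72) + (-72) + (144) + (-48) + (-64) + (-64) + (-192) = -197.
Reducing mod 7: -197 ≡ 6 (mod 7).
Since F(a, b, c) ≡ 6 ≠ 0 (mod 7), P does NOT lie on the curve.


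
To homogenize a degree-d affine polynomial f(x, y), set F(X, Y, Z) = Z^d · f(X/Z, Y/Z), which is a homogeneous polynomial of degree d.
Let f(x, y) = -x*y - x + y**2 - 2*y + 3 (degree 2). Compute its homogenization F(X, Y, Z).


F(X, Y, Z) = -X*Y - X*Z + Y**2 - 2*Y*Z + 3*Z**2

deg(f) = 2.
Substitute x = X/Z, y = Y/Z into f, then multiply by Z^2.
  monomial -1·x^1·y^1 ↦ -1·X^1·Y^1·Z^0.
  monomial -1·x^1·y^0 ↦ -1·X^1·Y^0·Z^1.
  monomial 1·x^0·y^2 ↦ 1·X^0·Y^2·Z^0.
  monomial -2·x^0·y^1 ↦ -2·X^0·Y^1·Z^1.
  monomial 3·x^0·y^0 ↦ 3·X^0·Y^0·Z^2.
Collecting: F(X, Y, Z) = -X*Y - X*Z + Y**2 - 2*Y*Z + 3*Z**2.


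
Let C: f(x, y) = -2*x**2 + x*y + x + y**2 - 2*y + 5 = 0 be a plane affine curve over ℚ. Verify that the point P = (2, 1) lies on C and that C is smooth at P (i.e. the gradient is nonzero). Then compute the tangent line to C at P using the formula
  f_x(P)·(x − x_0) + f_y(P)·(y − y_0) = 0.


Tangent line at P: -6*x + 2*y + 10 = 0.

Step 1: f(2, 1) = 0, so P lies on C.
Step 2: partial derivatives
  f_x(x, y) = -4*x + y + 1, f_y(x, y) = x + 2*y - 2.
  f_x(P) = -6, f_y(P) = 2 (gradient nonzero, so P is smooth).
Step 3: tangent line at P: -6·(x − 2) + 2·(y − 1) = 0.
Expanding: -6*x + 2*y + 10 = 0.


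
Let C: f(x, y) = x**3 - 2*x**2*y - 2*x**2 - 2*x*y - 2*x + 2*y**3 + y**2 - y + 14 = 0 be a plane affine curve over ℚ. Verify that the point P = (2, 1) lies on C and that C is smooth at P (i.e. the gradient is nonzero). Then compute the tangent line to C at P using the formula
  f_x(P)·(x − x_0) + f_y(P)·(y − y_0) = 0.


Tangent line at P: -8*x - 5*y + 21 = 0.

Step 1: f(2, 1) = 0, so P lies on C.
Step 2: partial derivatives
  f_x(x, y) = 3*x**2 - 4*x*y - 4*x - 2*y - 2, f_y(x, y) = -2*x**2 - 2*x + 6*y**2 + 2*y - 1.
  f_x(P) = -8, f_y(P) = -5 (gradient nonzero, so P is smooth).
Step 3: tangent line at P: -8·(x − 2) + -5·(y − 1) = 0.
Expanding: -8*x - 5*y + 21 = 0.


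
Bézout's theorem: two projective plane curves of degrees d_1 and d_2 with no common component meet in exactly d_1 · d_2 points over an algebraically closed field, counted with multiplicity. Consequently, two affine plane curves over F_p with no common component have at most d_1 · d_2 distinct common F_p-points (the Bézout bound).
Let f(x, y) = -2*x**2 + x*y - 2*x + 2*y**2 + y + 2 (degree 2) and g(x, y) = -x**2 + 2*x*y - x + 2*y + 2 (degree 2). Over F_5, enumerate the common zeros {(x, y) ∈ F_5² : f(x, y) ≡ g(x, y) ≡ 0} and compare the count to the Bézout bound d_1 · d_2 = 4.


Common zeros: ∅; count = 0; Bézout bound = 4.

deg(f) = 2, deg(g) = 2, so Bézout bound = 4.
Scan x ∈ F_5. For each x, list the y ∈ F_5 with f(x, y) ≡ 0 and those with g(x, y) ≡ 0 (mod 5); the common zeros in that column are the intersection.
  x = 0: f ≡ 0 at y ∈ {1}; g ≡ 0 at y ∈ {4}; common: ∅.
  x = 1: f ≡ 0 at y ∈ {2}; g ≡ 0 at y ∈ {0}; common: ∅.
  x = 2: f ≡ 0 at y ∈ {0, 1}; g ≡ 0 at y ∈ {4}; common: ∅.
  x = 3: f ≡ 0 at y ∈ ∅; g ≡ 0 at y ∈ {0}; common: ∅.
  x = 4: f ≡ 0 at y ∈ {2, 3}; g ≡ 0 at y ∈ ∅; common: ∅.
Collecting: common zeros = ∅, so the count is 0.
Comparison with the Bézout bound: 0 ≤ 4 = deg(f)·deg(g), as expected for curves with no common component (the affine F_5-count falls short of the bound because intersections may lie at infinity, over extension fields, or carry multiplicity).


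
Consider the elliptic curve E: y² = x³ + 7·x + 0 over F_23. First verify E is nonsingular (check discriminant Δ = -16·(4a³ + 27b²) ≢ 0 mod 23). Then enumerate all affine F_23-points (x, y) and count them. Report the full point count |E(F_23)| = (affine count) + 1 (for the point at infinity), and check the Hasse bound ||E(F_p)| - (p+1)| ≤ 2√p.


Affine points = {(0, 0), (1, 10), (1, 13), (3, 5), (3, 18), (4, 0), (7, 1), (7, 22), (8, 4), (8, 19), (10, 9), (10, 14), (12, 8), (12, 15), (14, 6), (14, 17), (17, 8), (17, 15), (18, 1), (18, 22), (19, 0), (21, 1), (21, 22)}; affine count = 23; |E(F_23)| = 24.

Discriminant check: Δ ∝ 4a³ + 27b² = 4·7³ + 27·0² = 4·343 + 27·0 ≡ 15 (mod 23). Nonzero ⇒ E is nonsingular.
For each x ∈ F_23, compute rhs = x³ + 7·x + 0 mod 23, then count y ∈ F_23 with y² ≡ rhs.
  x = 0: rhs = 0, matching y values: 0 (1 points).
  x = 1: rhs = 8, matching y values: 10, 13 (2 points).
  x = 2: rhs = 22, matching y values: none (0 points).
  x = 3: rhs = 2, matching y values: 5, 18 (2 points).
  x = 4: rhs = 0, matching y values: 0 (1 points).
  x = 5: rhs = 22, matching y values: none (0 points).
  x = 6: rhs = 5, matching y values: none (0 points).
  x = 7: rhs = 1, matching y values: 1, 22 (2 points).
  x = 8: rhs = 16, matching y values: 4, 19 (2 points).
  x = 9: rhs = 10, matching y values: none (0 points).
  x = 10: rhs = 12, matching y values: 9, 14 (2 points).
  x = 11: rhs = 5, matching y values: none (0 points).
  x = 12: rhs = 18, matching y values: 8, 15 (2 points).
  x = 13: rhs = 11, matching y values: none (0 points).
  x = 14: rhs = 13, matching y values: 6, 17 (2 points).
  x = 15: rhs = 7, matching y values: none (0 points).
  x = 16: rhs = 22, matching y values: none (0 points).
  x = 17: rhs = 18, matching y values: 8, 15 (2 points).
  x = 18: rhs = 1, matching y values: 1, 22 (2 points).
  x = 19: rhs = 0, matching y values: 0 (1 points).
  x = 20: rhs = 21, matching y values: none (0 points).
  x = 21: rhs = 1, matching y values: 1, 22 (2 points).
  x = 22: rhs = 15, matching y values: none (0 points).
Total affine count: 23.
Full point count |E(F_23)| = 23 + 1 = 24.
Hasse bound: |24 − (23+1)| = |0| = 0 ≤ 2√23 ≈ 9.5917 ✓.


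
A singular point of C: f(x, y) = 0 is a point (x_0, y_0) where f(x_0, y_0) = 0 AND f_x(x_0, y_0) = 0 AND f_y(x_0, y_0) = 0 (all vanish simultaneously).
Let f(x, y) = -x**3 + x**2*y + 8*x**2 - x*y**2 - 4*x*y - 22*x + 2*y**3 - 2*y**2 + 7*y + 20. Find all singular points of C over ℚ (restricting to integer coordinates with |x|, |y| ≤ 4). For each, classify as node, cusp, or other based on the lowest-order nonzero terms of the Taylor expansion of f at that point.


Singular points: {(3, 1)}; classification: cusp.

Compute partial derivatives:
  f_x = -3*x**2 + 2*x*y + 16*x - y**2 - 4*y - 22.
  f_y = x**2 - 2*x*y - 4*x + 6*y**2 - 4*y + 7.
Scan x_0 ∈ {−4, ..., 4}. For each x_0, f_y(x_0, y) is a polynomial in y; find its integer roots y ∈ {−4, ..., 4}, then test f_x and f at those candidates.
  x = -4: f_y(-4, y) = 6*y**2 + 4*y + 39; no integer root y with |y| ≤ 4.
  x = -3: f_y(-3, y) = 6*y**2 + 2*y + 28; no integer root y with |y| ≤ 4.
  x = -2: f_y(-2, y) = 6*y**2 + 19; no integer root y with |y| ≤ 4.
  x = -1: f_y(-1, y) = 6*y**2 - 2*y + 12; no integer root y with |y| ≤ 4.
  x = 0: f_y(0, y) = 6*y**2 - 4*y + 7; no integer root y with |y| ≤ 4.
  x = 1: f_y(1, y) = 6*y**2 - 6*y + 4; no integer root y with |y| ≤ 4.
  x = 2: f_y(2, y) = 6*y**2 - 8*y + 3; no integer root y with |y| ≤ 4.
  x = 3: f_y(3, y) = 6*y**2 - 10*y + 4; vanishes at y ∈ {1}. (3, 1): f_x = 0, f = 0 — SINGULAR.
  x = 4: f_y(4, y) = 6*y**2 - 12*y + 7; no integer root y with |y| ≤ 4.
Only singular point on the grid: (3, 1).
Classify: substitute x = 3 + u, y = 1 + v and expand: f = -u**3 + u**2*v - u*v**2 + 2*v**3 + v**2.
No constant or linear terms (consistent with a singular point). Quadratic part: v**2. Cubic part: -u**3 + u**2*v - u*v**2 + 2*v**3.
The quadratic part v**2 is a perfect square, so there is a single (double) tangent line v = 0, i.e. y = 1. Restricting the cubic part to that line (v = 0) leaves -u**3 ≠ 0, so f is not divisible by v and the branch is v² ≈ u**3 to lowest order — this is a cusp.
Classification: cusp.


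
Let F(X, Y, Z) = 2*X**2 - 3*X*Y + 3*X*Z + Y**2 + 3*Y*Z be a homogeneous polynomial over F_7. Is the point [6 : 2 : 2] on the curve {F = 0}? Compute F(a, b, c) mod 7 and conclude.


F(6,2,2) ≡ 4 (mod 7); P is NOT on the curve.

Evaluate F(6, 2, 2) term-by-term (mod 7).
  2*X**2 ↦ 2·36·1·1 = 72
  -3*X*Y ↦ -3·6·2·1 = -36
  3*X*Z ↦ 3·6·1·2 = 36
  Y**2 ↦ 1·1·4·1 = 4
  3*Y*Z ↦ 3·1·2·2 = 12
Sum: F(6, 2, 2) = (72) + (-36) + (36) + (4) + (12) = 88.
Reducing mod 7: 88 ≡ 4 (mod 7).
Since F(a, b, c) ≡ 4 ≠ 0 (mod 7), P does NOT lie on the curve.


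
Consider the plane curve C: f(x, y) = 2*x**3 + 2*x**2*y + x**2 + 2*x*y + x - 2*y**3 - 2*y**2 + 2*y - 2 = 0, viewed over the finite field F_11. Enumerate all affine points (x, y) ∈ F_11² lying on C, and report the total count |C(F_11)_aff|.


Affine F_11-points: {(0, 2), (0, 4), (2, 9), (3, 8), (4, 4), (6, 6), (6, 9), (8, 4), (9, 5), (9, 6), (9, 10), (10, 9)}; count = 12.

For each of the 121 pairs (x, y) ∈ F_11², evaluate f(x, y) mod 11. Record the zeros.
  x = 0: [0↦9, 1↦7, 2↦0, 3↦9, 4↦0, 5↦5, 6↦1, 7↦9, 8↦6, 9↦2, 10↦7]  zeros at y ∈ {2, 4}
  x = 1: [0↦2, 1↦4, 2↦1, 3↦3, 4↦9, 5↦7, 6↦7, 7↦8, 8↦9, 9↦9, 10↦7]  zeros at y ∈ ∅
  x = 2: [0↦9, 1↦8, 2↦2, 3↦1, 4↦4, 5↦10, 6↦7, 7↦5, 8↦3, 9↦0, 10↦6]  zeros at y ∈ {9}
  x = 3: [0↦9, 1↦9, 2↦4, 3↦4, 4↦8, 5↦4, 6↦2, 7↦1, 8↦0, 9↦9, 10↦5]  zeros at y ∈ {8}
  x = 4: [0↦3, 1↦8, 2↦8, 3↦2, 4↦0, 5↦1, 6↦4, 7↦8, 8↦1, 9↦4, 10↦5]  zeros at y ∈ {4}
  x = 5: [0↦3, 1↦6, 2↦4, 3↦7, 4↦3, 5↦2, 6↦3, 7↦5, 8↦7, 9↦8, 10↦7]  zeros at y ∈ ∅
  x = 6: [0↦10, 1↦4, 2↦4, 3↦9, 4↦7, 5↦8, 6↦0, 7↦4, 8↦8, 9↦0, 10↦1]  zeros at y ∈ {6, 9}
  x = 7: [0↦3, 1↦3, 2↦9, 3↦9, 4↦2, 5↦9, 6↦7, 7↦6, 8↦5, 9↦3, 10↦10]  zeros at y ∈ ∅
  x = 8: [0↦5, 1↦4, 2↦9, 3↦8, 4↦0, 5↦6, 6↦3, 7↦1, 8↦10, 9↦7, 10↦2]  zeros at y ∈ {4}
  x = 9: [0↦6, 1↦8, 2↦5, 3↦7, 4↦2, 5↦0, 6↦0, 7↦1, 8↦2, 9↦2, 10↦0]  zeros at y ∈ {5, 6, 10}
  x = 10: [0↦7, 1↦5, 2↦9, 3↦7, 4↦9, 5↦3, 6↦10, 7↦7, 8↦4, 9↦0, 10↦5]  zeros at y ∈ {9}
Collecting zeros: affine points = {(0, 2), (0, 4), (2, 9), (3, 8), (4, 4), (6, 6), (6, 9), (8, 4), (9, 5), (9, 6), (9, 10), (10, 9)}.
Total count |C(F_11)_aff| = 12.


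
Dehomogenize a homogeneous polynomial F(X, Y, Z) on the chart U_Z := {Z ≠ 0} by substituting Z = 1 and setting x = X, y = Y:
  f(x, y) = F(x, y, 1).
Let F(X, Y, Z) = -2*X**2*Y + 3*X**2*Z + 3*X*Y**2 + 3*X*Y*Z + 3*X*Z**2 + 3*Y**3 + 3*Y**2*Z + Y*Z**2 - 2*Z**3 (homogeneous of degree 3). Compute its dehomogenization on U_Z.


f(x, y) = -2*x**2*y + 3*x**2 + 3*x*y**2 + 3*x*y + 3*x + 3*y**3 + 3*y**2 + y - 2

On U_Z we set Z = 1. Each monomial c·X^i·Y^j·Z^k in F becomes c·x^i·y^j·1^k = c·x^i·y^j.
Substituting Z = 1: F(X, Y, 1) = -2*x**2*y + 3*x**2 + 3*x*y**2 + 3*x*y + 3*x + 3*y**3 + 3*y**2 + y - 2.
Note: deg(f) ≤ deg(F) = 3; strict inequality happens when F is divisible by Z (lost terms).


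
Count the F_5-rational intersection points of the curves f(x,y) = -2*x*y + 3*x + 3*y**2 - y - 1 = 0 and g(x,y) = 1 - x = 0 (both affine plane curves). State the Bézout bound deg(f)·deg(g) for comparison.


Common zeros: {(1, 3)}; count = 1; Bézout bound = 2.

deg(f) = 2, deg(g) = 1, so Bézout bound = 2.
Scan x ∈ F_5. For each x, list the y ∈ F_5 with f(x, y) ≡ 0 and those with g(x, y) ≡ 0 (mod 5); the common zeros in that column are the intersection.
  x = 0: f ≡ 0 at y ∈ ∅; g ≡ 0 at y ∈ ∅; common: ∅.
  x = 1: f ≡ 0 at y ∈ {3}; g ≡ 0 at y ∈ {0, 1, 2, 3, 4}; common: {3}.
  x = 2: f ≡ 0 at y ∈ {0}; g ≡ 0 at y ∈ ∅; common: ∅.
  x = 3: f ≡ 0 at y ∈ ∅; g ≡ 0 at y ∈ ∅; common: ∅.
  x = 4: f ≡ 0 at y ∈ {1, 2}; g ≡ 0 at y ∈ ∅; common: ∅.
Collecting: common zeros = {(1, 3)}, so the count is 1.
Comparison with the Bézout bound: 1 ≤ 2 = deg(f)·deg(g), as expected for curves with no common component (the affine F_5-count falls short of the bound because intersections may lie at infinity, over extension fields, or carry multiplicity).


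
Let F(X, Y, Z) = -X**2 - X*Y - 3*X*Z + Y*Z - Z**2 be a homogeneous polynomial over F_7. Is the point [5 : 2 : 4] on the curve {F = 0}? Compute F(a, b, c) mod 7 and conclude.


F(5,2,4) ≡ 2 (mod 7); P is NOT on the curve.

Evaluate F(5, 2, 4) term-by-term (mod 7).
  -X**2 ↦ -1·25·1·1 = -25
  -X*Y ↦ -1·5·2·1 = -10
  -3*X*Z ↦ -3·5·1·4 = -60
  Y*Z ↦ 1·1·2·4 = 8
  -Z**2 ↦ -1·1·1·16 = -16
Sum: F(5, 2, 4) = (-25) + (-10) + (-60) + (8) + (-16) = -103.
Reducing mod 7: -103 ≡ 2 (mod 7).
Since F(a, b, c) ≡ 2 ≠ 0 (mod 7), P does NOT lie on the curve.


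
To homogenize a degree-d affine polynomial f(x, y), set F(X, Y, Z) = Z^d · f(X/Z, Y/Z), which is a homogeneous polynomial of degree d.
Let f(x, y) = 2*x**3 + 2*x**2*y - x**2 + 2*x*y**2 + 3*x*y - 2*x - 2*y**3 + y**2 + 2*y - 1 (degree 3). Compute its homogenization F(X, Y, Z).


F(X, Y, Z) = 2*X**3 + 2*X**2*Y - X**2*Z + 2*X*Y**2 + 3*X*Y*Z - 2*X*Z**2 - 2*Y**3 + Y**2*Z + 2*Y*Z**2 - Z**3

deg(f) = 3.
Substitute x = X/Z, y = Y/Z into f, then multiply by Z^3.
  monomial 2·x^3·y^0 ↦ 2·X^3·Y^0·Z^0.
  monomial 2·x^2·y^1 ↦ 2·X^2·Y^1·Z^0.
  monomial -1·x^2·y^0 ↦ -1·X^2·Y^0·Z^1.
  monomial 2·x^1·y^2 ↦ 2·X^1·Y^2·Z^0.
  monomial 3·x^1·y^1 ↦ 3·X^1·Y^1·Z^1.
  monomial -2·x^1·y^0 ↦ -2·X^1·Y^0·Z^2.
  monomial -2·x^0·y^3 ↦ -2·X^0·Y^3·Z^0.
  monomial 1·x^0·y^2 ↦ 1·X^0·Y^2·Z^1.
  monomial 2·x^0·y^1 ↦ 2·X^0·Y^1·Z^2.
  monomial -1·x^0·y^0 ↦ -1·X^0·Y^0·Z^3.
Collecting: F(X, Y, Z) = 2*X**3 + 2*X**2*Y - X**2*Z + 2*X*Y**2 + 3*X*Y*Z - 2*X*Z**2 - 2*Y**3 + Y**2*Z + 2*Y*Z**2 - Z**3.


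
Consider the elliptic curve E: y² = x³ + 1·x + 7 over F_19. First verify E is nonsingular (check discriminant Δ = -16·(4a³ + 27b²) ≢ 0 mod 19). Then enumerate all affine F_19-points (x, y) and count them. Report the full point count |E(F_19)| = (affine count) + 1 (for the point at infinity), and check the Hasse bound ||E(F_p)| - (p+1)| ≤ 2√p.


Affine points = {(0, 8), (0, 11), (1, 3), (1, 16), (2, 6), (2, 13), (5, 2), (5, 17), (6, 1), (6, 18), (9, 2), (9, 17), (11, 0), (17, 4), (17, 15), (18, 9), (18, 10)}; affine count = 17; |E(F_19)| = 18.

Discriminant check: Δ ∝ 4a³ + 27b² = 4·1³ + 27·7² = 4·1 + 27·49 ≡ 16 (mod 19). Nonzero ⇒ E is nonsingular.
For each x ∈ F_19, compute rhs = x³ + 1·x + 7 mod 19, then count y ∈ F_19 with y² ≡ rhs.
  x = 0: rhs = 7, matching y values: 8, 11 (2 points).
  x = 1: rhs = 9, matching y values: 3, 16 (2 points).
  x = 2: rhs = 17, matching y values: 6, 13 (2 points).
  x = 3: rhs = 18, matching y values: none (0 points).
  x = 4: rhs = 18, matching y values: none (0 points).
  x = 5: rhs = 4, matching y values: 2, 17 (2 points).
  x = 6: rhs = 1, matching y values: 1, 18 (2 points).
  x = 7: rhs = 15, matching y values: none (0 points).
  x = 8: rhs = 14, matching y values: none (0 points).
  x = 9: rhs = 4, matching y values: 2, 17 (2 points).
  x = 10: rhs = 10, matching y values: none (0 points).
  x = 11: rhs = 0, matching y values: 0 (1 points).
  x = 12: rhs = 18, matching y values: none (0 points).
  x = 13: rhs = 13, matching y values: none (0 points).
  x = 14: rhs = 10, matching y values: none (0 points).
  x = 15: rhs = 15, matching y values: none (0 points).
  x = 16: rhs = 15, matching y values: none (0 points).
  x = 17: rhs = 16, matching y values: 4, 15 (2 points).
  x = 18: rhs = 5, matching y values: 9, 10 (2 points).
Total affine count: 17.
Full point count |E(F_19)| = 17 + 1 = 18.
Hasse bound: |18 − (19+1)| = |-2| = 2 ≤ 2√19 ≈ 8.7178 ✓.
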